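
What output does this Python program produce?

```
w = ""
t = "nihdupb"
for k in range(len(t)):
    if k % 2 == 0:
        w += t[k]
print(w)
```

k=0: add 'n' → 'n'
k=1: skip
k=2: add 'h' → 'nh'
k=3: skip
k=4: add 'u' → 'nhu'
k=5: skip
k=6: add 'b' → 'nhub'

nhub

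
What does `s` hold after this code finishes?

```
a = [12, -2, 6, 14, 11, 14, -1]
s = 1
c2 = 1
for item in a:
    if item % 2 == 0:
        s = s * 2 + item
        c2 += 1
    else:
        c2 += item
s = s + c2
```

item=12: even, s = 1*2+12 = 14; c2=2
item=-2: even, s = 14*2+(-2) = 26; c2=3
item=6: even, s = 26*2+6 = 58; c2=4
item=14: even, s = 58*2+14 = 130; c2=5
item=11: not even; c2=16
item=14: even, s = 130*2+14 = 274; c2=17
item=-1: not even; c2=16
s+c2 = 274+16 = 290

290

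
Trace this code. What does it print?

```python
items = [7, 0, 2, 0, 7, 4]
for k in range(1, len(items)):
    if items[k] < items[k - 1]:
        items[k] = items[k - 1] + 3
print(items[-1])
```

k=1: 0<7, items[1] = 7+3 = 10 → [7, 10, 2, 0, 7, 4]
k=2: 2<10, items[2] = 10+3 = 13 → [7, 10, 13, 0, 7, 4]
k=3: 0<13, items[3] = 13+3 = 16 → [7, 10, 13, 16, 7, 4]
k=4: 7<16, items[4] = 16+3 = 19 → [7, 10, 13, 16, 19, 4]
k=5: 4<19, items[5] = 19+3 = 22 → [7, 10, 13, 16, 19, 22]

22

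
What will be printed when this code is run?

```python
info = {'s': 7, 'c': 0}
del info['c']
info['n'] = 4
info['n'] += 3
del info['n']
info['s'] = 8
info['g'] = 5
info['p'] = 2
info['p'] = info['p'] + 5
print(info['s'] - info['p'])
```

del 'c' → {'s': 7}
info['n'] = 4 → {'s': 7, 'n': 4}
info['n'] = 4+3 = 7 → {'s': 7, 'n': 7}
del 'n' → {'s': 7}
info['s'] = 8 → {'s': 8}
info['g'] = 5 → {'s': 8, 'g': 5}
info['p'] = 2 → {'s': 8, 'g': 5, 'p': 2}
info['p'] = info['p']+5 = 7 → {'s': 8, 'g': 5, 'p': 7}
info['s']-info['p'] = 8-7 = 1

1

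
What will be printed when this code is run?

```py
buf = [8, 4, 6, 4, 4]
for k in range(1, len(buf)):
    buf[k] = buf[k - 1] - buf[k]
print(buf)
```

[8, 4, -2, -6, -10]

k=1: buf[1] = 8-4 = 4 → [8, 4, 6, 4, 4]
k=2: buf[2] = 4-6 = -2 → [8, 4, -2, 4, 4]
k=3: buf[3] = (-2)-4 = -6 → [8, 4, -2, -6, 4]
k=4: buf[4] = (-6)-4 = -10 → [8, 4, -2, -6, -10]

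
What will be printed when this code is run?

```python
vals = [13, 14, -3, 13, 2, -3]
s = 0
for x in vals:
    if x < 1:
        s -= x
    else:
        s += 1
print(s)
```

10

x=13: not <1, s = 0+1 = 1
x=14: not <1, s = 1+1 = 2
x=-3: <1, s = 2-(-3) = 5
x=13: not <1, s = 5+1 = 6
x=2: not <1, s = 6+1 = 7
x=-3: <1, s = 7-(-3) = 10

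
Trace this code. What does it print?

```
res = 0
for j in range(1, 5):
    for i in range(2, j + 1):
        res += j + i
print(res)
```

36

j=2,i=2: res = 0+4 = 4
j=3,i=2: res = 4+5 = 9
j=3,i=3: res = 9+6 = 15
j=4,i=2: res = 15+6 = 21
j=4,i=3: res = 21+7 = 28
j=4,i=4: res = 28+8 = 36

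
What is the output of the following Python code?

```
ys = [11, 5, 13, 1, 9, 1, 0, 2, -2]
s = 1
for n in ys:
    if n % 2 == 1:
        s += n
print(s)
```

n=11: odd, s = 1+11 = 12
n=5: odd, s = 12+5 = 17
n=13: odd, s = 17+13 = 30
n=1: odd, s = 30+1 = 31
n=9: odd, s = 31+9 = 40
n=1: odd, s = 40+1 = 41
n=0: not odd
n=2: not odd
n=-2: not odd

41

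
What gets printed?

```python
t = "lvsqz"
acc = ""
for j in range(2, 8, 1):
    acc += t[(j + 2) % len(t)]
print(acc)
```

j=2: add t[4]='z' → 'z'
j=3: add t[0]='l' → 'zl'
j=4: add t[1]='v' → 'zlv'
j=5: add t[2]='s' → 'zlvs'
j=6: add t[3]='q' → 'zlvsq'
j=7: add t[4]='z' → 'zlvsqz'

zlvsqz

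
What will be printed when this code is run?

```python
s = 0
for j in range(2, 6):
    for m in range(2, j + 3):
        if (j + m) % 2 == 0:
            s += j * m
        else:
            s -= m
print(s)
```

j=2,m=2: even sum, s = 0+4 = 4
j=2,m=3: odd sum, s = 4-3 = 1
j=2,m=4: even sum, s = 1+8 = 9
j=3,m=2: odd sum, s = 9-2 = 7
j=3,m=3: even sum, s = 7+9 = 16
j=3,m=4: odd sum, s = 16-4 = 12
j=3,m=5: even sum, s = 12+15 = 27
j=4,m=2: even sum, s = 27+8 = 35
j=4,m=3: odd sum, s = 35-3 = 32
j=4,m=4: even sum, s = 32+16 = 48
j=4,m=5: odd sum, s = 48-5 = 43
j=4,m=6: even sum, s = 43+24 = 67
j=5,m=2: odd sum, s = 67-2 = 65
j=5,m=3: even sum, s = 65+15 = 80
j=5,m=4: odd sum, s = 80-4 = 76
j=5,m=5: even sum, s = 76+25 = 101
j=5,m=6: odd sum, s = 101-6 = 95
j=5,m=7: even sum, s = 95+35 = 130

130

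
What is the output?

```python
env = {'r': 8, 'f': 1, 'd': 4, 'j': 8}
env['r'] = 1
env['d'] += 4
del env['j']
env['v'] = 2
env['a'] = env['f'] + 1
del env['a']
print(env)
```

env['r'] = 1 → {'r': 1, 'f': 1, 'd': 4, 'j': 8}
env['d'] = 4+4 = 8 → {'r': 1, 'f': 1, 'd': 8, 'j': 8}
del 'j' → {'r': 1, 'f': 1, 'd': 8}
env['v'] = 2 → {'r': 1, 'f': 1, 'd': 8, 'v': 2}
env['a'] = env['f']+1 = 2 → {'r': 1, 'f': 1, 'd': 8, 'v': 2, 'a': 2}
del 'a' → {'r': 1, 'f': 1, 'd': 8, 'v': 2}

{'r': 1, 'f': 1, 'd': 8, 'v': 2}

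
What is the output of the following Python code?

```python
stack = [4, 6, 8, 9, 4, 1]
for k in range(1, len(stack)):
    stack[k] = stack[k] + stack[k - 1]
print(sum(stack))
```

k=1: stack[1] = 6+4 = 10 → [4, 10, 8, 9, 4, 1]
k=2: stack[2] = 8+10 = 18 → [4, 10, 18, 9, 4, 1]
k=3: stack[3] = 9+18 = 27 → [4, 10, 18, 27, 4, 1]
k=4: stack[4] = 4+27 = 31 → [4, 10, 18, 27, 31, 1]
k=5: stack[5] = 1+31 = 32 → [4, 10, 18, 27, 31, 32]
sum = 122

122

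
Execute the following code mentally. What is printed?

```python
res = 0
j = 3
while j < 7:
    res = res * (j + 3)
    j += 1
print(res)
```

0

j=3: res = 0*6 = 0
j=4: res = 0*7 = 0
j=5: res = 0*8 = 0
j=6: res = 0*9 = 0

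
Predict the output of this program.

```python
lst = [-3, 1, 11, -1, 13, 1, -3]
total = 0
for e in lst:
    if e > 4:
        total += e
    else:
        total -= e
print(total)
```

29

e=-3: not >4, total = 0-(-3) = 3
e=1: not >4, total = 3-1 = 2
e=11: >4, total = 2+11 = 13
e=-1: not >4, total = 13-(-1) = 14
e=13: >4, total = 14+13 = 27
e=1: not >4, total = 27-1 = 26
e=-3: not >4, total = 26-(-3) = 29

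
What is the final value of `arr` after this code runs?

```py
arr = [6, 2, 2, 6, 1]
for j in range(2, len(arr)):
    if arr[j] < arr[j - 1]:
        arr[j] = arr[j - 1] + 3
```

j=2: 2>=2, unchanged → [6, 2, 2, 6, 1]
j=3: 6>=2, unchanged → [6, 2, 2, 6, 1]
j=4: 1<6, arr[4] = 6+3 = 9 → [6, 2, 2, 6, 9]

[6, 2, 2, 6, 9]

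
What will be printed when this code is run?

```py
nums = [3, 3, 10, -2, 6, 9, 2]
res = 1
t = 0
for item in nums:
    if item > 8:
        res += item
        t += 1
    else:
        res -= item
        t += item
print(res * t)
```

112

item=3: not >8, res = 1-3 = -2; t=3
item=3: not >8, res = (-2)-3 = -5; t=6
item=10: >8, res = (-5)+10 = 5; t=7
item=-2: not >8, res = 5-(-2) = 7; t=5
item=6: not >8, res = 7-6 = 1; t=11
item=9: >8, res = 1+9 = 10; t=12
item=2: not >8, res = 10-2 = 8; t=14
res*t = 8*14 = 112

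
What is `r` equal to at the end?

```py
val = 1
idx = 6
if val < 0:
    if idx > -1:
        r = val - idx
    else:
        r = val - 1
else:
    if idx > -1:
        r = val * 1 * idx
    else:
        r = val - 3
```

val=1, idx=6
val < 0 is False; idx > -1 is True
→ r = val * 1 * idx = 6

6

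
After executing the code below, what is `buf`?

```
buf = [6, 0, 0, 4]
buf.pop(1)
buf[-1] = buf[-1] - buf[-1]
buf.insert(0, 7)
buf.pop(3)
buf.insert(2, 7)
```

pop(1) removes 0 → [6, 0, 4]
buf[-1] = buf[-1]-buf[-1] = 4-4 = 0 → [6, 0, 0]
insert 7 at 0 → [7, 6, 0, 0]
pop(3) removes 0 → [7, 6, 0]
insert 7 at 2 → [7, 6, 7, 0]

[7, 6, 7, 0]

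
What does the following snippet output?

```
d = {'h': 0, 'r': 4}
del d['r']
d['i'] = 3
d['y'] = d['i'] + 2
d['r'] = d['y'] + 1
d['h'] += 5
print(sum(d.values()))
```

19

del 'r' → {'h': 0}
d['i'] = 3 → {'h': 0, 'i': 3}
d['y'] = d['i']+2 = 5 → {'h': 0, 'i': 3, 'y': 5}
d['r'] = d['y']+1 = 6 → {'h': 0, 'i': 3, 'y': 5, 'r': 6}
d['h'] = 0+5 = 5 → {'h': 5, 'i': 3, 'y': 5, 'r': 6}
sum of values = 19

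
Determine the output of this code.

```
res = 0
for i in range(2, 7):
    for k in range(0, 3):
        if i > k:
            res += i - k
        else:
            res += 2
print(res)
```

i=2,k=0: 2>0, res = 0+2 = 2
i=2,k=1: 2>1, res = 2+1 = 3
i=2,k=2: not 2>2, res = 3+2 = 5
i=3,k=0: 3>0, res = 5+3 = 8
i=3,k=1: 3>1, res = 8+2 = 10
i=3,k=2: 3>2, res = 10+1 = 11
i=4,k=0: 4>0, res = 11+4 = 15
i=4,k=1: 4>1, res = 15+3 = 18
i=4,k=2: 4>2, res = 18+2 = 20
i=5,k=0: 5>0, res = 20+5 = 25
i=5,k=1: 5>1, res = 25+4 = 29
i=5,k=2: 5>2, res = 29+3 = 32
i=6,k=0: 6>0, res = 32+6 = 38
i=6,k=1: 6>1, res = 38+5 = 43
i=6,k=2: 6>2, res = 43+4 = 47

47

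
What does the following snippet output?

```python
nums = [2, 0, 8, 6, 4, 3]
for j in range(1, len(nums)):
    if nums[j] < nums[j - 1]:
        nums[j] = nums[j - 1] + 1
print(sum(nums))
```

43

j=1: 0<2, nums[1] = 2+1 = 3 → [2, 3, 8, 6, 4, 3]
j=2: 8>=3, unchanged → [2, 3, 8, 6, 4, 3]
j=3: 6<8, nums[3] = 8+1 = 9 → [2, 3, 8, 9, 4, 3]
j=4: 4<9, nums[4] = 9+1 = 10 → [2, 3, 8, 9, 10, 3]
j=5: 3<10, nums[5] = 10+1 = 11 → [2, 3, 8, 9, 10, 11]
sum = 43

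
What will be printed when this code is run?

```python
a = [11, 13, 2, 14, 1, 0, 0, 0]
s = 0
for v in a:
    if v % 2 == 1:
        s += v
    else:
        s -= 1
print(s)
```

20

v=11: odd, s = 0+11 = 11
v=13: odd, s = 11+13 = 24
v=2: not odd, s = 24-1 = 23
v=14: not odd, s = 23-1 = 22
v=1: odd, s = 22+1 = 23
v=0: not odd, s = 23-1 = 22
v=0: not odd, s = 22-1 = 21
v=0: not odd, s = 21-1 = 20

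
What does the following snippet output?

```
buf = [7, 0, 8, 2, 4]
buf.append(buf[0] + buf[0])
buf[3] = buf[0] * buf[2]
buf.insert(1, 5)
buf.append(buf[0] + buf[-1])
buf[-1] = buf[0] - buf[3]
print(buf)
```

[7, 5, 0, 8, 56, 4, 14, -1]

append buf[0]+buf[0] = 7+7 = 14 → [7, 0, 8, 2, 4, 14]
buf[3] = buf[0]*buf[2] = 7*8 = 56 → [7, 0, 8, 56, 4, 14]
insert 5 at 1 → [7, 5, 0, 8, 56, 4, 14]
append buf[0]+buf[-1] = 7+14 = 21 → [7, 5, 0, 8, 56, 4, 14, 21]
buf[-1] = buf[0]-buf[3] = 7-8 = -1 → [7, 5, 0, 8, 56, 4, 14, -1]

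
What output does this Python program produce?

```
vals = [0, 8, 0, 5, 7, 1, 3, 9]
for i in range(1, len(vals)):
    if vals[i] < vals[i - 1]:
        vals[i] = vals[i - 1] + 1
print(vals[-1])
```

14

i=1: 8>=0, unchanged → [0, 8, 0, 5, 7, 1, 3, 9]
i=2: 0<8, vals[2] = 8+1 = 9 → [0, 8, 9, 5, 7, 1, 3, 9]
i=3: 5<9, vals[3] = 9+1 = 10 → [0, 8, 9, 10, 7, 1, 3, 9]
i=4: 7<10, vals[4] = 10+1 = 11 → [0, 8, 9, 10, 11, 1, 3, 9]
i=5: 1<11, vals[5] = 11+1 = 12 → [0, 8, 9, 10, 11, 12, 3, 9]
i=6: 3<12, vals[6] = 12+1 = 13 → [0, 8, 9, 10, 11, 12, 13, 9]
i=7: 9<13, vals[7] = 13+1 = 14 → [0, 8, 9, 10, 11, 12, 13, 14]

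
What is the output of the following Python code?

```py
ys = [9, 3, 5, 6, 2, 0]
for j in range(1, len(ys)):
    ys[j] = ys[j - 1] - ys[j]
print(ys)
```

[9, 6, 1, -5, -7, -7]

j=1: ys[1] = 9-3 = 6 → [9, 6, 5, 6, 2, 0]
j=2: ys[2] = 6-5 = 1 → [9, 6, 1, 6, 2, 0]
j=3: ys[3] = 1-6 = -5 → [9, 6, 1, -5, 2, 0]
j=4: ys[4] = (-5)-2 = -7 → [9, 6, 1, -5, -7, 0]
j=5: ys[5] = (-7)-0 = -7 → [9, 6, 1, -5, -7, -7]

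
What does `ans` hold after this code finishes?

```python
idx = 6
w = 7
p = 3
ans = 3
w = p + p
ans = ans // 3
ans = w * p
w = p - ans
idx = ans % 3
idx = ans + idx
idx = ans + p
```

w = 3+3 = 6
ans = 3//3 = 1
ans = 6*3 = 18
w = 3-18 = -15
idx = 18%3 = 0
idx = 18+0 = 18
idx = 18+3 = 21

18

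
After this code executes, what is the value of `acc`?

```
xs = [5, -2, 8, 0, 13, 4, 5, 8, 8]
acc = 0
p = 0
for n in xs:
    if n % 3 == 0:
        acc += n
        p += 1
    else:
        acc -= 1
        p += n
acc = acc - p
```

-58

n=5: not %3==0, acc = 0-1 = -1; p=5
n=-2: not %3==0, acc = (-1)-1 = -2; p=3
n=8: not %3==0, acc = (-2)-1 = -3; p=11
n=0: %3==0, acc = (-3)+0 = -3; p=12
n=13: not %3==0, acc = (-3)-1 = -4; p=25
n=4: not %3==0, acc = (-4)-1 = -5; p=29
n=5: not %3==0, acc = (-5)-1 = -6; p=34
n=8: not %3==0, acc = (-6)-1 = -7; p=42
n=8: not %3==0, acc = (-7)-1 = -8; p=50
acc-p = (-8)-50 = -58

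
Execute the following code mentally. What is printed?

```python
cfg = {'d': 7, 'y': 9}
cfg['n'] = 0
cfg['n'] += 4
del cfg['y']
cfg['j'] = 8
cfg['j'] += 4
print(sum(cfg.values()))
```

23

cfg['n'] = 0 → {'d': 7, 'y': 9, 'n': 0}
cfg['n'] = 0+4 = 4 → {'d': 7, 'y': 9, 'n': 4}
del 'y' → {'d': 7, 'n': 4}
cfg['j'] = 8 → {'d': 7, 'n': 4, 'j': 8}
cfg['j'] = 8+4 = 12 → {'d': 7, 'n': 4, 'j': 12}
sum of values = 23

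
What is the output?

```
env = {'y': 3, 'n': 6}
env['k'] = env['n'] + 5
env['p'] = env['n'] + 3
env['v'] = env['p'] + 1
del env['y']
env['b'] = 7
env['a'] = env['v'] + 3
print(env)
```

{'n': 6, 'k': 11, 'p': 9, 'v': 10, 'b': 7, 'a': 13}

env['k'] = env['n']+5 = 11 → {'y': 3, 'n': 6, 'k': 11}
env['p'] = env['n']+3 = 9 → {'y': 3, 'n': 6, 'k': 11, 'p': 9}
env['v'] = env['p']+1 = 10 → {'y': 3, 'n': 6, 'k': 11, 'p': 9, 'v': 10}
del 'y' → {'n': 6, 'k': 11, 'p': 9, 'v': 10}
env['b'] = 7 → {'n': 6, 'k': 11, 'p': 9, 'v': 10, 'b': 7}
env['a'] = env['v']+3 = 13 → {'n': 6, 'k': 11, 'p': 9, 'v': 10, 'b': 7, 'a': 13}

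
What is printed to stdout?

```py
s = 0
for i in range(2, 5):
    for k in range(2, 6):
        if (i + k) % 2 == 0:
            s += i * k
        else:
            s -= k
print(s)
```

i=2,k=2: even sum, s = 0+4 = 4
i=2,k=3: odd sum, s = 4-3 = 1
i=2,k=4: even sum, s = 1+8 = 9
i=2,k=5: odd sum, s = 9-5 = 4
i=3,k=2: odd sum, s = 4-2 = 2
i=3,k=3: even sum, s = 2+9 = 11
i=3,k=4: odd sum, s = 11-4 = 7
i=3,k=5: even sum, s = 7+15 = 22
i=4,k=2: even sum, s = 22+8 = 30
i=4,k=3: odd sum, s = 30-3 = 27
i=4,k=4: even sum, s = 27+16 = 43
i=4,k=5: odd sum, s = 43-5 = 38

38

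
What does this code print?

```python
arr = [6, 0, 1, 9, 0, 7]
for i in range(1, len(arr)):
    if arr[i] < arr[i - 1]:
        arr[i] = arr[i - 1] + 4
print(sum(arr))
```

i=1: 0<6, arr[1] = 6+4 = 10 → [6, 10, 1, 9, 0, 7]
i=2: 1<10, arr[2] = 10+4 = 14 → [6, 10, 14, 9, 0, 7]
i=3: 9<14, arr[3] = 14+4 = 18 → [6, 10, 14, 18, 0, 7]
i=4: 0<18, arr[4] = 18+4 = 22 → [6, 10, 14, 18, 22, 7]
i=5: 7<22, arr[5] = 22+4 = 26 → [6, 10, 14, 18, 22, 26]
sum = 96

96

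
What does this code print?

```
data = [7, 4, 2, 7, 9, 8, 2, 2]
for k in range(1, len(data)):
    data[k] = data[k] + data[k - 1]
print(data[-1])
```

k=1: data[1] = 4+7 = 11 → [7, 11, 2, 7, 9, 8, 2, 2]
k=2: data[2] = 2+11 = 13 → [7, 11, 13, 7, 9, 8, 2, 2]
k=3: data[3] = 7+13 = 20 → [7, 11, 13, 20, 9, 8, 2, 2]
k=4: data[4] = 9+20 = 29 → [7, 11, 13, 20, 29, 8, 2, 2]
k=5: data[5] = 8+29 = 37 → [7, 11, 13, 20, 29, 37, 2, 2]
k=6: data[6] = 2+37 = 39 → [7, 11, 13, 20, 29, 37, 39, 2]
k=7: data[7] = 2+39 = 41 → [7, 11, 13, 20, 29, 37, 39, 41]

41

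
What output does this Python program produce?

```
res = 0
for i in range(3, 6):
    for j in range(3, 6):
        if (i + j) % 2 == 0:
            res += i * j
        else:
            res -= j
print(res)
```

i=3,j=3: even sum, res = 0+9 = 9
i=3,j=4: odd sum, res = 9-4 = 5
i=3,j=5: even sum, res = 5+15 = 20
i=4,j=3: odd sum, res = 20-3 = 17
i=4,j=4: even sum, res = 17+16 = 33
i=4,j=5: odd sum, res = 33-5 = 28
i=5,j=3: even sum, res = 28+15 = 43
i=5,j=4: odd sum, res = 43-4 = 39
i=5,j=5: even sum, res = 39+25 = 64

64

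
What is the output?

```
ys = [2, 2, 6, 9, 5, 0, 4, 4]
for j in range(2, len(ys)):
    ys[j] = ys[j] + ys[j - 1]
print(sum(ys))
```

j=2: ys[2] = 6+2 = 8 → [2, 2, 8, 9, 5, 0, 4, 4]
j=3: ys[3] = 9+8 = 17 → [2, 2, 8, 17, 5, 0, 4, 4]
j=4: ys[4] = 5+17 = 22 → [2, 2, 8, 17, 22, 0, 4, 4]
j=5: ys[5] = 0+22 = 22 → [2, 2, 8, 17, 22, 22, 4, 4]
j=6: ys[6] = 4+22 = 26 → [2, 2, 8, 17, 22, 22, 26, 4]
j=7: ys[7] = 4+26 = 30 → [2, 2, 8, 17, 22, 22, 26, 30]
sum = 129

129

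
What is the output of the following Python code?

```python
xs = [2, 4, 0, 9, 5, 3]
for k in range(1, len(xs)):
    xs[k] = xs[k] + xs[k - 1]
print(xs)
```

[2, 6, 6, 15, 20, 23]

k=1: xs[1] = 4+2 = 6 → [2, 6, 0, 9, 5, 3]
k=2: xs[2] = 0+6 = 6 → [2, 6, 6, 9, 5, 3]
k=3: xs[3] = 9+6 = 15 → [2, 6, 6, 15, 5, 3]
k=4: xs[4] = 5+15 = 20 → [2, 6, 6, 15, 20, 3]
k=5: xs[5] = 3+20 = 23 → [2, 6, 6, 15, 20, 23]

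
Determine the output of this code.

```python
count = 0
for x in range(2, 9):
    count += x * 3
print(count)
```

x=2: count = 0+2*3 = 6
x=3: count = 6+3*3 = 15
x=4: count = 15+4*3 = 27
x=5: count = 27+5*3 = 42
x=6: count = 42+6*3 = 60
x=7: count = 60+7*3 = 81
x=8: count = 81+8*3 = 105

105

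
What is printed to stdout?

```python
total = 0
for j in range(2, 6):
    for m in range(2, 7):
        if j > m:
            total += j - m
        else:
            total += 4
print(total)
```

j=2,m=2: not 2>2, total = 0+4 = 4
j=2,m=3: not 2>3, total = 4+4 = 8
j=2,m=4: not 2>4, total = 8+4 = 12
j=2,m=5: not 2>5, total = 12+4 = 16
j=2,m=6: not 2>6, total = 16+4 = 20
j=3,m=2: 3>2, total = 20+1 = 21
j=3,m=3: not 3>3, total = 21+4 = 25
j=3,m=4: not 3>4, total = 25+4 = 29
j=3,m=5: not 3>5, total = 29+4 = 33
j=3,m=6: not 3>6, total = 33+4 = 37
j=4,m=2: 4>2, total = 37+2 = 39
j=4,m=3: 4>3, total = 39+1 = 40
j=4,m=4: not 4>4, total = 40+4 = 44
j=4,m=5: not 4>5, total = 44+4 = 48
j=4,m=6: not 4>6, total = 48+4 = 52
j=5,m=2: 5>2, total = 52+3 = 55
j=5,m=3: 5>3, total = 55+2 = 57
j=5,m=4: 5>4, total = 57+1 = 58
j=5,m=5: not 5>5, total = 58+4 = 62
j=5,m=6: not 5>6, total = 62+4 = 66

66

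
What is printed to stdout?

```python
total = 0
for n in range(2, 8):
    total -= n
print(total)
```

n=2: total = 0-2 = -2
n=3: total = (-2)-3 = -5
n=4: total = (-5)-4 = -9
n=5: total = (-9)-5 = -14
n=6: total = (-14)-6 = -20
n=7: total = (-20)-7 = -27

-27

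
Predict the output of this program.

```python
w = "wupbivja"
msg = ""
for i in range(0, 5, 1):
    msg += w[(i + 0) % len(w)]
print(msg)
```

wupbi

i=0: add w[0]='w' → 'w'
i=1: add w[1]='u' → 'wu'
i=2: add w[2]='p' → 'wup'
i=3: add w[3]='b' → 'wupb'
i=4: add w[4]='i' → 'wupbi'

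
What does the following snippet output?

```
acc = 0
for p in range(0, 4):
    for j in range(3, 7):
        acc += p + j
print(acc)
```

96

p=0,j=3: acc = 0+3 = 3
p=0,j=4: acc = 3+4 = 7
p=0,j=5: acc = 7+5 = 12
p=0,j=6: acc = 12+6 = 18
p=1,j=3: acc = 18+4 = 22
p=1,j=4: acc = 22+5 = 27
p=1,j=5: acc = 27+6 = 33
p=1,j=6: acc = 33+7 = 40
p=2,j=3: acc = 40+5 = 45
p=2,j=4: acc = 45+6 = 51
p=2,j=5: acc = 51+7 = 58
p=2,j=6: acc = 58+8 = 66
p=3,j=3: acc = 66+6 = 72
p=3,j=4: acc = 72+7 = 79
p=3,j=5: acc = 79+8 = 87
p=3,j=6: acc = 87+9 = 96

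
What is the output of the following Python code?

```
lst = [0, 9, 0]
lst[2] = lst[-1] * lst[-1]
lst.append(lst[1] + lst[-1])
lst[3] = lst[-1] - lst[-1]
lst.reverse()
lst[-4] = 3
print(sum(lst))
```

lst[2] = lst[-1]*lst[-1] = 0*0 = 0 → [0, 9, 0]
append lst[1]+lst[-1] = 9+0 = 9 → [0, 9, 0, 9]
lst[3] = lst[-1]-lst[-1] = 9-9 = 0 → [0, 9, 0, 0]
reverse → [0, 0, 9, 0]
lst[-4] = 3 → [3, 0, 9, 0]
sum = 12

12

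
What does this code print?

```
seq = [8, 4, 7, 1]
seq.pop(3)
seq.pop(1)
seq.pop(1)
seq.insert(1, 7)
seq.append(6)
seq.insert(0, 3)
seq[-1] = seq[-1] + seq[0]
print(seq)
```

pop(3) removes 1 → [8, 4, 7]
pop(1) removes 4 → [8, 7]
pop(1) removes 7 → [8]
insert 7 at 1 → [8, 7]
append 6 → [8, 7, 6]
insert 3 at 0 → [3, 8, 7, 6]
seq[-1] = seq[-1]+seq[0] = 6+3 = 9 → [3, 8, 7, 9]

[3, 8, 7, 9]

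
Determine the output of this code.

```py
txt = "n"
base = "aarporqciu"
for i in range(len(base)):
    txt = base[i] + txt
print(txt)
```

uicqropraan

i=0: prepend 'a' → 'an'
i=1: prepend 'a' → 'aan'
i=2: prepend 'r' → 'raan'
i=3: prepend 'p' → 'praan'
i=4: prepend 'o' → 'opraan'
i=5: prepend 'r' → 'ropraan'
i=6: prepend 'q' → 'qropraan'
i=7: prepend 'c' → 'cqropraan'
i=8: prepend 'i' → 'icqropraan'
i=9: prepend 'u' → 'uicqropraan'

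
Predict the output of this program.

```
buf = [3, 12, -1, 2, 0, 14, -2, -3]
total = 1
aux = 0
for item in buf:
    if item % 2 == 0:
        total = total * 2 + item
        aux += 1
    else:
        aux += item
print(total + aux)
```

item=3: not even; aux=3
item=12: even, total = 1*2+12 = 14; aux=4
item=-1: not even; aux=3
item=2: even, total = 14*2+2 = 30; aux=4
item=0: even, total = 30*2+0 = 60; aux=5
item=14: even, total = 60*2+14 = 134; aux=6
item=-2: even, total = 134*2+(-2) = 266; aux=7
item=-3: not even; aux=4
total+aux = 266+4 = 270

270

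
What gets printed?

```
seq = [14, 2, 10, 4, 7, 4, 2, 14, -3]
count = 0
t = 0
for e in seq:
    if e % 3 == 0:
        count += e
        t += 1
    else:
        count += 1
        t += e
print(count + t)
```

e=14: not %3==0, count = 0+1 = 1; t=14
e=2: not %3==0, count = 1+1 = 2; t=16
e=10: not %3==0, count = 2+1 = 3; t=26
e=4: not %3==0, count = 3+1 = 4; t=30
e=7: not %3==0, count = 4+1 = 5; t=37
e=4: not %3==0, count = 5+1 = 6; t=41
e=2: not %3==0, count = 6+1 = 7; t=43
e=14: not %3==0, count = 7+1 = 8; t=57
e=-3: %3==0, count = 8+(-3) = 5; t=58
count+t = 5+58 = 63

63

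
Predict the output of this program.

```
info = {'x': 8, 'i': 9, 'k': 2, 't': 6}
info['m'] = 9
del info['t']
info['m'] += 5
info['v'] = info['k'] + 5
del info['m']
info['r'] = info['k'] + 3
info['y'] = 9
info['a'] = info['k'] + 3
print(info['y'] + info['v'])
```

16

info['m'] = 9 → {'x': 8, 'i': 9, 'k': 2, 't': 6, 'm': 9}
del 't' → {'x': 8, 'i': 9, 'k': 2, 'm': 9}
info['m'] = 9+5 = 14 → {'x': 8, 'i': 9, 'k': 2, 'm': 14}
info['v'] = info['k']+5 = 7 → {'x': 8, 'i': 9, 'k': 2, 'm': 14, 'v': 7}
del 'm' → {'x': 8, 'i': 9, 'k': 2, 'v': 7}
info['r'] = info['k']+3 = 5 → {'x': 8, 'i': 9, 'k': 2, 'v': 7, 'r': 5}
info['y'] = 9 → {'x': 8, 'i': 9, 'k': 2, 'v': 7, 'r': 5, 'y': 9}
info['a'] = info['k']+3 = 5 → {'x': 8, 'i': 9, 'k': 2, 'v': 7, 'r': 5, 'y': 9, 'a': 5}
info['y']+info['v'] = 9+7 = 16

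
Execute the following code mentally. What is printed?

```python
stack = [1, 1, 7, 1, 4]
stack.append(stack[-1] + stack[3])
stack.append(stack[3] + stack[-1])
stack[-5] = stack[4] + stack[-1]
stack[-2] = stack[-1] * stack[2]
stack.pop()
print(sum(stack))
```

77

append stack[-1]+stack[3] = 4+1 = 5 → [1, 1, 7, 1, 4, 5]
append stack[3]+stack[-1] = 1+5 = 6 → [1, 1, 7, 1, 4, 5, 6]
stack[-5] = stack[4]+stack[-1] = 4+6 = 10 → [1, 1, 10, 1, 4, 5, 6]
stack[-2] = stack[-1]*stack[2] = 6*10 = 60 → [1, 1, 10, 1, 4, 60, 6]
pop() removes 6 → [1, 1, 10, 1, 4, 60]
sum = 77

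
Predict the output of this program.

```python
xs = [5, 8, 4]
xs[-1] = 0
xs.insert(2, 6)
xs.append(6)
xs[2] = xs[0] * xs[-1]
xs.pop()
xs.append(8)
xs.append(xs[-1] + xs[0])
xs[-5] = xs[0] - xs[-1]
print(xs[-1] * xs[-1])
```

xs[-1] = 0 → [5, 8, 0]
insert 6 at 2 → [5, 8, 6, 0]
append 6 → [5, 8, 6, 0, 6]
xs[2] = xs[0]*xs[-1] = 5*6 = 30 → [5, 8, 30, 0, 6]
pop() removes 6 → [5, 8, 30, 0]
append 8 → [5, 8, 30, 0, 8]
append xs[-1]+xs[0] = 8+5 = 13 → [5, 8, 30, 0, 8, 13]
xs[-5] = xs[0]-xs[-1] = 5-13 = -8 → [5, -8, 30, 0, 8, 13]
xs[-1]*xs[-1] = 13*13 = 169

169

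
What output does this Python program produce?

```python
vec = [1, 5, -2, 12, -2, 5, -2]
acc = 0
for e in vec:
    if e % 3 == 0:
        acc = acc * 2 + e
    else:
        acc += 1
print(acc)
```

e=1: not %3==0, acc = 0+1 = 1
e=5: not %3==0, acc = 1+1 = 2
e=-2: not %3==0, acc = 2+1 = 3
e=12: %3==0, acc = 3*2+12 = 18
e=-2: not %3==0, acc = 18+1 = 19
e=5: not %3==0, acc = 19+1 = 20
e=-2: not %3==0, acc = 20+1 = 21

21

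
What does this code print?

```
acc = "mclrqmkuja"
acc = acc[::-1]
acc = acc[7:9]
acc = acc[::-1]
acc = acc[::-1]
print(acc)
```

reverse → 'ajukmqrlcm'
slice [7:9] → 'lc'
reverse → 'cl'
reverse → 'lc'

lc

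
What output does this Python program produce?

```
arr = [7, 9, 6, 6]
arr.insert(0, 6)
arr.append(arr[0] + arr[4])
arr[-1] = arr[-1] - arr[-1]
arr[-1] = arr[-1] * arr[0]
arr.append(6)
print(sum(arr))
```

insert 6 at 0 → [6, 7, 9, 6, 6]
append arr[0]+arr[4] = 6+6 = 12 → [6, 7, 9, 6, 6, 12]
arr[-1] = arr[-1]-arr[-1] = 12-12 = 0 → [6, 7, 9, 6, 6, 0]
arr[-1] = arr[-1]*arr[0] = 0*6 = 0 → [6, 7, 9, 6, 6, 0]
append 6 → [6, 7, 9, 6, 6, 0, 6]
sum = 40

40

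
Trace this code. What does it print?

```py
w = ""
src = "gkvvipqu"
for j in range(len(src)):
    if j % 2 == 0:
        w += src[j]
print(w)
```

gviq

j=0: add 'g' → 'g'
j=1: skip
j=2: add 'v' → 'gv'
j=3: skip
j=4: add 'i' → 'gvi'
j=5: skip
j=6: add 'q' → 'gviq'
j=7: skip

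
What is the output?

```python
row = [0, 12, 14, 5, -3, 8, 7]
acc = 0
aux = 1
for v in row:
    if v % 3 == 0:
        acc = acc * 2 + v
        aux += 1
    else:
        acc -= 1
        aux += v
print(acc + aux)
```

53

v=0: %3==0, acc = 0*2+0 = 0; aux=2
v=12: %3==0, acc = 0*2+12 = 12; aux=3
v=14: not %3==0, acc = 12-1 = 11; aux=17
v=5: not %3==0, acc = 11-1 = 10; aux=22
v=-3: %3==0, acc = 10*2+(-3) = 17; aux=23
v=8: not %3==0, acc = 17-1 = 16; aux=31
v=7: not %3==0, acc = 16-1 = 15; aux=38
acc+aux = 15+38 = 53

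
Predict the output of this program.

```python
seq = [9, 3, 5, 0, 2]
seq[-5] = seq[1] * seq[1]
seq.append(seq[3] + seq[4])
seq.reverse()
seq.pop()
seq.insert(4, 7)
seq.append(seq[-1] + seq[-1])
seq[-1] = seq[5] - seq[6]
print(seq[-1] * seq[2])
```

0

seq[-5] = seq[1]*seq[1] = 3*3 = 9 → [9, 3, 5, 0, 2]
append seq[3]+seq[4] = 0+2 = 2 → [9, 3, 5, 0, 2, 2]
reverse → [2, 2, 0, 5, 3, 9]
pop() removes 9 → [2, 2, 0, 5, 3]
insert 7 at 4 → [2, 2, 0, 5, 7, 3]
append seq[-1]+seq[-1] = 3+3 = 6 → [2, 2, 0, 5, 7, 3, 6]
seq[-1] = seq[5]-seq[6] = 3-6 = -3 → [2, 2, 0, 5, 7, 3, -3]
seq[-1]*seq[2] = (-3)*0 = 0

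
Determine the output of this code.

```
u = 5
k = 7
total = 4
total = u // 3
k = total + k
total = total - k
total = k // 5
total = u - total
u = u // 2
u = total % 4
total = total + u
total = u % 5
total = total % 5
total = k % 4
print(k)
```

total = 5//3 = 1
k = 1+7 = 8
total = 1-8 = -7
total = 8//5 = 1
total = 5-1 = 4
u = 5//2 = 2
u = 4%4 = 0
total = 4+0 = 4
total = 0%5 = 0
total = 0%5 = 0
total = 8%4 = 0

8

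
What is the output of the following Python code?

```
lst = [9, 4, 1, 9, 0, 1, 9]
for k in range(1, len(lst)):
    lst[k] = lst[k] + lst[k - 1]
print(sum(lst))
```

139

k=1: lst[1] = 4+9 = 13 → [9, 13, 1, 9, 0, 1, 9]
k=2: lst[2] = 1+13 = 14 → [9, 13, 14, 9, 0, 1, 9]
k=3: lst[3] = 9+14 = 23 → [9, 13, 14, 23, 0, 1, 9]
k=4: lst[4] = 0+23 = 23 → [9, 13, 14, 23, 23, 1, 9]
k=5: lst[5] = 1+23 = 24 → [9, 13, 14, 23, 23, 24, 9]
k=6: lst[6] = 9+24 = 33 → [9, 13, 14, 23, 23, 24, 33]
sum = 139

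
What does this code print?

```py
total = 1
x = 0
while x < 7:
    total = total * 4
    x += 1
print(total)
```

16384

x=0: total = 1*4 = 4
x=1: total = 4*4 = 16
x=2: total = 16*4 = 64
x=3: total = 64*4 = 256
x=4: total = 256*4 = 1024
x=5: total = 1024*4 = 4096
x=6: total = 4096*4 = 16384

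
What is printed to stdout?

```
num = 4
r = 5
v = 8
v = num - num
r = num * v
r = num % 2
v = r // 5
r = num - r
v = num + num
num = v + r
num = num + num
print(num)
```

v = 4-4 = 0
r = 4*0 = 0
r = 4%2 = 0
v = 0//5 = 0
r = 4-0 = 4
v = 4+4 = 8
num = 8+4 = 12
num = 12+12 = 24

24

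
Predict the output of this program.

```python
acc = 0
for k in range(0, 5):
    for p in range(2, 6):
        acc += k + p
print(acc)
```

110

k=0,p=2: acc = 0+2 = 2
k=0,p=3: acc = 2+3 = 5
k=0,p=4: acc = 5+4 = 9
k=0,p=5: acc = 9+5 = 14
k=1,p=2: acc = 14+3 = 17
k=1,p=3: acc = 17+4 = 21
k=1,p=4: acc = 21+5 = 26
k=1,p=5: acc = 26+6 = 32
k=2,p=2: acc = 32+4 = 36
k=2,p=3: acc = 36+5 = 41
k=2,p=4: acc = 41+6 = 47
k=2,p=5: acc = 47+7 = 54
k=3,p=2: acc = 54+5 = 59
k=3,p=3: acc = 59+6 = 65
k=3,p=4: acc = 65+7 = 72
k=3,p=5: acc = 72+8 = 80
k=4,p=2: acc = 80+6 = 86
k=4,p=3: acc = 86+7 = 93
k=4,p=4: acc = 93+8 = 101
k=4,p=5: acc = 101+9 = 110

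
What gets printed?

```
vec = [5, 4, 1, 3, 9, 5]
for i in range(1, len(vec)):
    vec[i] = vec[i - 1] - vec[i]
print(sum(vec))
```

-26

i=1: vec[1] = 5-4 = 1 → [5, 1, 1, 3, 9, 5]
i=2: vec[2] = 1-1 = 0 → [5, 1, 0, 3, 9, 5]
i=3: vec[3] = 0-3 = -3 → [5, 1, 0, -3, 9, 5]
i=4: vec[4] = (-3)-9 = -12 → [5, 1, 0, -3, -12, 5]
i=5: vec[5] = (-12)-5 = -17 → [5, 1, 0, -3, -12, -17]
sum = -26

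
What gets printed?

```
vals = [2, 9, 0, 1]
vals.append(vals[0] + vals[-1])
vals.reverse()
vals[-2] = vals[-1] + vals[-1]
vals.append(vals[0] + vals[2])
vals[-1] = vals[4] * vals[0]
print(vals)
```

[3, 1, 0, 4, 2, 6]

append vals[0]+vals[-1] = 2+1 = 3 → [2, 9, 0, 1, 3]
reverse → [3, 1, 0, 9, 2]
vals[-2] = vals[-1]+vals[-1] = 2+2 = 4 → [3, 1, 0, 4, 2]
append vals[0]+vals[2] = 3+0 = 3 → [3, 1, 0, 4, 2, 3]
vals[-1] = vals[4]*vals[0] = 2*3 = 6 → [3, 1, 0, 4, 2, 6]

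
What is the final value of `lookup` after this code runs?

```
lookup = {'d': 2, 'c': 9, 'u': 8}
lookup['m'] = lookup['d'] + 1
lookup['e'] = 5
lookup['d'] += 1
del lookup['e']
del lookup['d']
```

lookup['m'] = lookup['d']+1 = 3 → {'d': 2, 'c': 9, 'u': 8, 'm': 3}
lookup['e'] = 5 → {'d': 2, 'c': 9, 'u': 8, 'm': 3, 'e': 5}
lookup['d'] = 2+1 = 3 → {'d': 3, 'c': 9, 'u': 8, 'm': 3, 'e': 5}
del 'e' → {'d': 3, 'c': 9, 'u': 8, 'm': 3}
del 'd' → {'c': 9, 'u': 8, 'm': 3}

{'c': 9, 'u': 8, 'm': 3}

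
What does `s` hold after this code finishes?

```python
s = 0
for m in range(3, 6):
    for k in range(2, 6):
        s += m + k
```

m=3,k=2: s = 0+5 = 5
m=3,k=3: s = 5+6 = 11
m=3,k=4: s = 11+7 = 18
m=3,k=5: s = 18+8 = 26
m=4,k=2: s = 26+6 = 32
m=4,k=3: s = 32+7 = 39
m=4,k=4: s = 39+8 = 47
m=4,k=5: s = 47+9 = 56
m=5,k=2: s = 56+7 = 63
m=5,k=3: s = 63+8 = 71
m=5,k=4: s = 71+9 = 80
m=5,k=5: s = 80+10 = 90

90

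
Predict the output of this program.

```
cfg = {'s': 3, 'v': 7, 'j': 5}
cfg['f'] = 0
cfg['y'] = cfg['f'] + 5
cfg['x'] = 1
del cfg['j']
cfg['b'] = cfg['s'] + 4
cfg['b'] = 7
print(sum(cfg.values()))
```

23

cfg['f'] = 0 → {'s': 3, 'v': 7, 'j': 5, 'f': 0}
cfg['y'] = cfg['f']+5 = 5 → {'s': 3, 'v': 7, 'j': 5, 'f': 0, 'y': 5}
cfg['x'] = 1 → {'s': 3, 'v': 7, 'j': 5, 'f': 0, 'y': 5, 'x': 1}
del 'j' → {'s': 3, 'v': 7, 'f': 0, 'y': 5, 'x': 1}
cfg['b'] = cfg['s']+4 = 7 → {'s': 3, 'v': 7, 'f': 0, 'y': 5, 'x': 1, 'b': 7}
cfg['b'] = 7 → {'s': 3, 'v': 7, 'f': 0, 'y': 5, 'x': 1, 'b': 7}
sum of values = 23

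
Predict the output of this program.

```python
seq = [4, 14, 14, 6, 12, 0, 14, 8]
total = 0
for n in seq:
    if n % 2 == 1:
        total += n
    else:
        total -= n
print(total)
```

-72

n=4: not odd, total = 0-4 = -4
n=14: not odd, total = (-4)-14 = -18
n=14: not odd, total = (-18)-14 = -32
n=6: not odd, total = (-32)-6 = -38
n=12: not odd, total = (-38)-12 = -50
n=0: not odd, total = (-50)-0 = -50
n=14: not odd, total = (-50)-14 = -64
n=8: not odd, total = (-64)-8 = -72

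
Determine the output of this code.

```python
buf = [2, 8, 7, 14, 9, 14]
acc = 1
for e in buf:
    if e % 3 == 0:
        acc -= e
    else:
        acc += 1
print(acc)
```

e=2: not %3==0, acc = 1+1 = 2
e=8: not %3==0, acc = 2+1 = 3
e=7: not %3==0, acc = 3+1 = 4
e=14: not %3==0, acc = 4+1 = 5
e=9: %3==0, acc = 5-9 = -4
e=14: not %3==0, acc = (-4)+1 = -3

-3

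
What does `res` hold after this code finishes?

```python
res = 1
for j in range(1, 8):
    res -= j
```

-27

j=1: res = 1-1 = 0
j=2: res = 0-2 = -2
j=3: res = (-2)-3 = -5
j=4: res = (-5)-4 = -9
j=5: res = (-9)-5 = -14
j=6: res = (-14)-6 = -20
j=7: res = (-20)-7 = -27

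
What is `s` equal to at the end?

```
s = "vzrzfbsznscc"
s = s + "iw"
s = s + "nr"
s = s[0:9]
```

'vzrzfbszn'

+ 'iw' → 'vzrzfbsznscciw'
+ 'nr' → 'vzrzfbsznscciwnr'
slice [0:9] → 'vzrzfbszn'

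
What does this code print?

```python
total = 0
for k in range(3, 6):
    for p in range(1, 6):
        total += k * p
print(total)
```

180

k=3,p=1: total = 0+3 = 3
k=3,p=2: total = 3+6 = 9
k=3,p=3: total = 9+9 = 18
k=3,p=4: total = 18+12 = 30
k=3,p=5: total = 30+15 = 45
k=4,p=1: total = 45+4 = 49
k=4,p=2: total = 49+8 = 57
k=4,p=3: total = 57+12 = 69
k=4,p=4: total = 69+16 = 85
k=4,p=5: total = 85+20 = 105
k=5,p=1: total = 105+5 = 110
k=5,p=2: total = 110+10 = 120
k=5,p=3: total = 120+15 = 135
k=5,p=4: total = 135+20 = 155
k=5,p=5: total = 155+25 = 180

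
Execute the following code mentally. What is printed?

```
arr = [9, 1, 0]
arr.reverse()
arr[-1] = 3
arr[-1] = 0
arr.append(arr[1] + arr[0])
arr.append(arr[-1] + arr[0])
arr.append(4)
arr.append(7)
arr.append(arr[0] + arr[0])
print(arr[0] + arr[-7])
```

1

reverse → [0, 1, 9]
arr[-1] = 3 → [0, 1, 3]
arr[-1] = 0 → [0, 1, 0]
append arr[1]+arr[0] = 1+0 = 1 → [0, 1, 0, 1]
append arr[-1]+arr[0] = 1+0 = 1 → [0, 1, 0, 1, 1]
append 4 → [0, 1, 0, 1, 1, 4]
append 7 → [0, 1, 0, 1, 1, 4, 7]
append arr[0]+arr[0] = 0+0 = 0 → [0, 1, 0, 1, 1, 4, 7, 0]
arr[0]+arr[-7] = 0+1 = 1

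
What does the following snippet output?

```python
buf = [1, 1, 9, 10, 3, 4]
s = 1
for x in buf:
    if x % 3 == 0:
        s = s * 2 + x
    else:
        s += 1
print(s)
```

36

x=1: not %3==0, s = 1+1 = 2
x=1: not %3==0, s = 2+1 = 3
x=9: %3==0, s = 3*2+9 = 15
x=10: not %3==0, s = 15+1 = 16
x=3: %3==0, s = 16*2+3 = 35
x=4: not %3==0, s = 35+1 = 36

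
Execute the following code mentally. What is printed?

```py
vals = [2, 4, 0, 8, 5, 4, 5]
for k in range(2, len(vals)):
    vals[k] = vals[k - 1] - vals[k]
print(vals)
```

k=2: vals[2] = 4-0 = 4 → [2, 4, 4, 8, 5, 4, 5]
k=3: vals[3] = 4-8 = -4 → [2, 4, 4, -4, 5, 4, 5]
k=4: vals[4] = (-4)-5 = -9 → [2, 4, 4, -4, -9, 4, 5]
k=5: vals[5] = (-9)-4 = -13 → [2, 4, 4, -4, -9, -13, 5]
k=6: vals[6] = (-13)-5 = -18 → [2, 4, 4, -4, -9, -13, -18]

[2, 4, 4, -4, -9, -13, -18]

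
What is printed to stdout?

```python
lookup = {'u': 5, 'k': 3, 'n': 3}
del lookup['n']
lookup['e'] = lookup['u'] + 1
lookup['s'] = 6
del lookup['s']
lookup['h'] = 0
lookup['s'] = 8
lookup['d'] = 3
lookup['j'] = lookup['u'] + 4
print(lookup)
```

{'u': 5, 'k': 3, 'e': 6, 'h': 0, 's': 8, 'd': 3, 'j': 9}

del 'n' → {'u': 5, 'k': 3}
lookup['e'] = lookup['u']+1 = 6 → {'u': 5, 'k': 3, 'e': 6}
lookup['s'] = 6 → {'u': 5, 'k': 3, 'e': 6, 's': 6}
del 's' → {'u': 5, 'k': 3, 'e': 6}
lookup['h'] = 0 → {'u': 5, 'k': 3, 'e': 6, 'h': 0}
lookup['s'] = 8 → {'u': 5, 'k': 3, 'e': 6, 'h': 0, 's': 8}
lookup['d'] = 3 → {'u': 5, 'k': 3, 'e': 6, 'h': 0, 's': 8, 'd': 3}
lookup['j'] = lookup['u']+4 = 9 → {'u': 5, 'k': 3, 'e': 6, 'h': 0, 's': 8, 'd': 3, 'j': 9}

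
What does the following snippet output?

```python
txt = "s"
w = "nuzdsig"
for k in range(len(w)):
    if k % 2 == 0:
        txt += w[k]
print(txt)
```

snzsg

k=0: add 'n' → 'sn'
k=1: skip
k=2: add 'z' → 'snz'
k=3: skip
k=4: add 's' → 'snzs'
k=5: skip
k=6: add 'g' → 'snzsg'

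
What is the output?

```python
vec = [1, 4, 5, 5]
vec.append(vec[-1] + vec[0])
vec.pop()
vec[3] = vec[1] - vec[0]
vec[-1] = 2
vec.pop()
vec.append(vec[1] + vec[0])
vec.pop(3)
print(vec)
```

[1, 4, 5]

append vec[-1]+vec[0] = 5+1 = 6 → [1, 4, 5, 5, 6]
pop() removes 6 → [1, 4, 5, 5]
vec[3] = vec[1]-vec[0] = 4-1 = 3 → [1, 4, 5, 3]
vec[-1] = 2 → [1, 4, 5, 2]
pop() removes 2 → [1, 4, 5]
append vec[1]+vec[0] = 4+1 = 5 → [1, 4, 5, 5]
pop(3) removes 5 → [1, 4, 5]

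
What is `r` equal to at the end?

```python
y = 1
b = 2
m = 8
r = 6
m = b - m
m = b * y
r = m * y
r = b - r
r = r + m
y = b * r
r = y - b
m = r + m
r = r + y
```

6

m = 2-8 = -6
m = 2*1 = 2
r = 2*1 = 2
r = 2-2 = 0
r = 0+2 = 2
y = 2*2 = 4
r = 4-2 = 2
m = 2+2 = 4
r = 2+4 = 6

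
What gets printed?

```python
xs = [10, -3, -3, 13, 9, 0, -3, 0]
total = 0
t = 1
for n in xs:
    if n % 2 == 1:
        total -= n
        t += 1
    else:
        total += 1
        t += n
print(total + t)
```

6

n=10: not odd, total = 0+1 = 1; t=11
n=-3: odd, total = 1-(-3) = 4; t=12
n=-3: odd, total = 4-(-3) = 7; t=13
n=13: odd, total = 7-13 = -6; t=14
n=9: odd, total = (-6)-9 = -15; t=15
n=0: not odd, total = (-15)+1 = -14; t=15
n=-3: odd, total = (-14)-(-3) = -11; t=16
n=0: not odd, total = (-11)+1 = -10; t=16
total+t = (-10)+16 = 6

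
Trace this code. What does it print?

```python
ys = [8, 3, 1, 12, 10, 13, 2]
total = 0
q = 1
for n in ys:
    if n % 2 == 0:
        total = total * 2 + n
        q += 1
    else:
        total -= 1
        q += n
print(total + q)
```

n=8: even, total = 0*2+8 = 8; q=2
n=3: not even, total = 8-1 = 7; q=5
n=1: not even, total = 7-1 = 6; q=6
n=12: even, total = 6*2+12 = 24; q=7
n=10: even, total = 24*2+10 = 58; q=8
n=13: not even, total = 58-1 = 57; q=21
n=2: even, total = 57*2+2 = 116; q=22
total+q = 116+22 = 138

138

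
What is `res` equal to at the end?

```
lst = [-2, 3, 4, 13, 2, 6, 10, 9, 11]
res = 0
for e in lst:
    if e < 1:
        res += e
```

e=-2: <1, res = 0+(-2) = -2
e=3: not <1
e=4: not <1
e=13: not <1
e=2: not <1
e=6: not <1
e=10: not <1
e=9: not <1
e=11: not <1

-2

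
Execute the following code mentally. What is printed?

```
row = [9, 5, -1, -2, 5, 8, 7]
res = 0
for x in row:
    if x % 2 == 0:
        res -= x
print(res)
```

-6

x=9: not even
x=5: not even
x=-1: not even
x=-2: even, res = 0-(-2) = 2
x=5: not even
x=8: even, res = 2-8 = -6
x=7: not even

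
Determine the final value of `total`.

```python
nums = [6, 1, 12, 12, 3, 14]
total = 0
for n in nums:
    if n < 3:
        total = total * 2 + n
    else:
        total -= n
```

n=6: not <3, total = 0-6 = -6
n=1: <3, total = (-6)*2+1 = -11
n=12: not <3, total = (-11)-12 = -23
n=12: not <3, total = (-23)-12 = -35
n=3: not <3, total = (-35)-3 = -38
n=14: not <3, total = (-38)-14 = -52

-52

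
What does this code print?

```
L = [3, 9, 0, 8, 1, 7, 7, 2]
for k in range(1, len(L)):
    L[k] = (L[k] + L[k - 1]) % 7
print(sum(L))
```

21

k=1: L[1] = (9+3)%7 = 5 → [3, 5, 0, 8, 1, 7, 7, 2]
k=2: L[2] = (0+5)%7 = 5 → [3, 5, 5, 8, 1, 7, 7, 2]
k=3: L[3] = (8+5)%7 = 6 → [3, 5, 5, 6, 1, 7, 7, 2]
k=4: L[4] = (1+6)%7 = 0 → [3, 5, 5, 6, 0, 7, 7, 2]
k=5: L[5] = (7+0)%7 = 0 → [3, 5, 5, 6, 0, 0, 7, 2]
k=6: L[6] = (7+0)%7 = 0 → [3, 5, 5, 6, 0, 0, 0, 2]
k=7: L[7] = (2+0)%7 = 2 → [3, 5, 5, 6, 0, 0, 0, 2]
sum = 21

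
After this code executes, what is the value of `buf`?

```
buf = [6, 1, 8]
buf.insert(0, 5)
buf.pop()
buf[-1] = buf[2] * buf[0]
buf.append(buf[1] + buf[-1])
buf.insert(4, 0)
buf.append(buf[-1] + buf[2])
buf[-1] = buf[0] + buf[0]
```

insert 5 at 0 → [5, 6, 1, 8]
pop() removes 8 → [5, 6, 1]
buf[-1] = buf[2]*buf[0] = 1*5 = 5 → [5, 6, 5]
append buf[1]+buf[-1] = 6+5 = 11 → [5, 6, 5, 11]
insert 0 at 4 → [5, 6, 5, 11, 0]
append buf[-1]+buf[2] = 0+5 = 5 → [5, 6, 5, 11, 0, 5]
buf[-1] = buf[0]+buf[0] = 5+5 = 10 → [5, 6, 5, 11, 0, 10]

[5, 6, 5, 11, 0, 10]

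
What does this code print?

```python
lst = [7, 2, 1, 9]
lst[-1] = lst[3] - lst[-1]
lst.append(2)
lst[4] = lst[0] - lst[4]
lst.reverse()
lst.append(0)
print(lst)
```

lst[-1] = lst[3]-lst[-1] = 9-9 = 0 → [7, 2, 1, 0]
append 2 → [7, 2, 1, 0, 2]
lst[4] = lst[0]-lst[4] = 7-2 = 5 → [7, 2, 1, 0, 5]
reverse → [5, 0, 1, 2, 7]
append 0 → [5, 0, 1, 2, 7, 0]

[5, 0, 1, 2, 7, 0]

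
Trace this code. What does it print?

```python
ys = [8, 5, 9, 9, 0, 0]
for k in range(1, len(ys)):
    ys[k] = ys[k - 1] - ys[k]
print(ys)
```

k=1: ys[1] = 8-5 = 3 → [8, 3, 9, 9, 0, 0]
k=2: ys[2] = 3-9 = -6 → [8, 3, -6, 9, 0, 0]
k=3: ys[3] = (-6)-9 = -15 → [8, 3, -6, -15, 0, 0]
k=4: ys[4] = (-15)-0 = -15 → [8, 3, -6, -15, -15, 0]
k=5: ys[5] = (-15)-0 = -15 → [8, 3, -6, -15, -15, -15]

[8, 3, -6, -15, -15, -15]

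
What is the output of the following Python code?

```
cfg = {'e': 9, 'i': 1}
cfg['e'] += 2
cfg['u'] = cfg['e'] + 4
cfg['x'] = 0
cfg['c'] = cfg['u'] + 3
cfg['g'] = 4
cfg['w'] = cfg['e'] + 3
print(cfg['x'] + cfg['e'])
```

cfg['e'] = 9+2 = 11 → {'e': 11, 'i': 1}
cfg['u'] = cfg['e']+4 = 15 → {'e': 11, 'i': 1, 'u': 15}
cfg['x'] = 0 → {'e': 11, 'i': 1, 'u': 15, 'x': 0}
cfg['c'] = cfg['u']+3 = 18 → {'e': 11, 'i': 1, 'u': 15, 'x': 0, 'c': 18}
cfg['g'] = 4 → {'e': 11, 'i': 1, 'u': 15, 'x': 0, 'c': 18, 'g': 4}
cfg['w'] = cfg['e']+3 = 14 → {'e': 11, 'i': 1, 'u': 15, 'x': 0, 'c': 18, 'g': 4, 'w': 14}
cfg['x']+cfg['e'] = 0+11 = 11

11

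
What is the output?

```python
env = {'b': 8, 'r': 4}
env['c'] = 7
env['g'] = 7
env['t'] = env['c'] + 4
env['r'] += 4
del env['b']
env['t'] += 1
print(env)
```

{'r': 8, 'c': 7, 'g': 7, 't': 12}

env['c'] = 7 → {'b': 8, 'r': 4, 'c': 7}
env['g'] = 7 → {'b': 8, 'r': 4, 'c': 7, 'g': 7}
env['t'] = env['c']+4 = 11 → {'b': 8, 'r': 4, 'c': 7, 'g': 7, 't': 11}
env['r'] = 4+4 = 8 → {'b': 8, 'r': 8, 'c': 7, 'g': 7, 't': 11}
del 'b' → {'r': 8, 'c': 7, 'g': 7, 't': 11}
env['t'] = 11+1 = 12 → {'r': 8, 'c': 7, 'g': 7, 't': 12}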